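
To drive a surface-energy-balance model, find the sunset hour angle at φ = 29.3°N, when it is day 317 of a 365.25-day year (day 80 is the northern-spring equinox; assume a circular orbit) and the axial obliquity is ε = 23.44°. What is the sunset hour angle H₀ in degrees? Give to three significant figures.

Solar longitude: λ_s = 360° × (317 − 80)/365.25 = 233.593°.
sin δ = sin 23.44° × sin 233.593° = -0.32015, so δ = -18.672°.
cos H₀ = −tan φ · tan δ = −tan(+29.3°) × tan(-18.672°) = 0.1896, so H₀ = 1.3800 rad = 79.07°.

H₀ = 79.1°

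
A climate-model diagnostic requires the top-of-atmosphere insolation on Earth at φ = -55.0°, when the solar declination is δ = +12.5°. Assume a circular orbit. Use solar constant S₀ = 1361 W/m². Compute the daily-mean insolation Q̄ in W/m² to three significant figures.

Q̄ ≈ 134 W/m²

cos H₀ = −tan(-55.0°) tan(+12.500°) = 0.3166, H₀ = 1.2486 rad.
Bracket: H₀ sin φ sin δ + cos φ cos δ sin H₀ = 1.2486×-0.81915×0.21644 + 0.57358×0.97630×0.94855 = -0.221373 + 0.531175 = 0.309802.
Q̄ = (S₀/π) × [bracket] = (1361/π) × 0.309802 = 134.2 W/m².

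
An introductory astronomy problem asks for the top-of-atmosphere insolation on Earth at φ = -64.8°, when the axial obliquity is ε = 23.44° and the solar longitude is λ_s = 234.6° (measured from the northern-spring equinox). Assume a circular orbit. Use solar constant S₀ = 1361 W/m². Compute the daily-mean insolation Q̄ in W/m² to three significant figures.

Q̄ ≈ 423 W/m²

Solar declination: sin δ = sin ε · sin λ_s = sin 23.44° × sin 234.6° = -0.32425, so δ = -18.920°.
cos H₀ = −tan(-64.8°) tan(-18.920°) = -0.7284, H₀ = 2.3868 rad.
Bracket: H₀ sin φ sin δ + cos φ cos δ sin H₀ = 2.3868×-0.90483×-0.32425 + 0.42578×0.94597×0.68513 = 0.700266 + 0.275953 = 0.976219.
Q̄ = (S₀/π) × [bracket] = (1361/π) × 0.976219 = 422.9 W/m².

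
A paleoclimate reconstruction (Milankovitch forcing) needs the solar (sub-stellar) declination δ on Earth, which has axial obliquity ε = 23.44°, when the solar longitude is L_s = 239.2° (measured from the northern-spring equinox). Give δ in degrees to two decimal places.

sin δ = sin ε · sin L_s = sin 23.44° × sin 239.2° = -0.341684.
δ = arcsin(-0.341684) = -19.98°.

δ = -19.98°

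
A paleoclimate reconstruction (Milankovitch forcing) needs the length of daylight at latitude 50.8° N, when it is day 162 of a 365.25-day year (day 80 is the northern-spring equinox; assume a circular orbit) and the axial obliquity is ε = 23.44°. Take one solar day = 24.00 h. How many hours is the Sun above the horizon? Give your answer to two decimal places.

16.21 h

Solar longitude: L_s = 360° × (162 − 80)/365.25 = 80.821°.
sin δ = sin 23.44° × sin 80.821° = 0.39270, so δ = +23.122°.
cos h₀ = −tan ϕ · tan δ = −tan(+50.8°) × tan(+23.122°) = -0.5235, so h₀ = 2.1218 rad = 121.57°.
Daylight = 2h₀/(2π) × 24.00 h = (2.1218/π) × 24.00 = 16.21 h.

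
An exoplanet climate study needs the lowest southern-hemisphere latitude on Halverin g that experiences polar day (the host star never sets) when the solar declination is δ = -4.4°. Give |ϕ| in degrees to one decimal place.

Polar day requires cos h₀ = −tan ϕ tan δ ≤ −1, i.e. tan ϕ tan δ ≥ 1.
The boundary is |tan ϕ| · |tan δ| = 1, so |ϕ| = 90° − |δ| = 90° − 4.4° = 85.6° in the southern hemisphere.

|ϕ| = 85.6°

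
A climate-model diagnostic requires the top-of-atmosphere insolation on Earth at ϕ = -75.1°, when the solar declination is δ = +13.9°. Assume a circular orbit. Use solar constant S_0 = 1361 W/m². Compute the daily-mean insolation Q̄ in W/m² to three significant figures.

Q̄ ≈ 1.89 W/m²

cos h₀ = −tan(-75.1°) tan(+13.900°) = 0.9301, h₀ = 0.3762 rad.
Bracket: h₀ sin ϕ sin δ + cos ϕ cos δ sin h₀ = 0.3762×-0.96638×0.24023 + 0.25713×0.97072×0.36736 = -0.087336 + 0.091694 = 0.004358.
Q̄ = (S_0/π) × [bracket] = (1361/π) × 0.004358 = 1.888 W/m².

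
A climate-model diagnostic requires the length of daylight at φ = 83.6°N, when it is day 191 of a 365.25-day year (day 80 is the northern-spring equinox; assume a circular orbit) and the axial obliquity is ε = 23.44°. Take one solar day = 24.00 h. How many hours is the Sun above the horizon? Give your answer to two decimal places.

Solar longitude: λ_s = 360° × (191 − 80)/365.25 = 109.405°.
sin δ = sin 23.44° × sin 109.405° = 0.37519, so δ = +22.036°.
Sunrise equation: cos H₀ = −tan φ · tan δ = -3.6085 ≤ −1, so the Sun never sets (polar day) and H₀ = π.
Daylight = 2H₀/(2π) × 24.00 h = (3.1416/π) × 24.00 = 24.00 h.

24.00 h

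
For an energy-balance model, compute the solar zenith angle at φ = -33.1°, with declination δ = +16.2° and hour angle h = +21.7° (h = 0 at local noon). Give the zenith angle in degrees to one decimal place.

θ_z = 53.5°

cos θ_z = sin φ sin δ + cos φ cos δ cos h = -0.152358 + 0.747446 = 0.595088.
θ_z = arccos(0.595088) = 53.5°.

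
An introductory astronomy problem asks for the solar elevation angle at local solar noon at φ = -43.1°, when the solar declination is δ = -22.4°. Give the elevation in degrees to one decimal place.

At local noon the hour angle is zero, so the zenith angle equals |φ − δ| = |-43.1° − (-22.400°)| = 20.700°.
Elevation = 90° − 20.700° = 69.3°.

69.3°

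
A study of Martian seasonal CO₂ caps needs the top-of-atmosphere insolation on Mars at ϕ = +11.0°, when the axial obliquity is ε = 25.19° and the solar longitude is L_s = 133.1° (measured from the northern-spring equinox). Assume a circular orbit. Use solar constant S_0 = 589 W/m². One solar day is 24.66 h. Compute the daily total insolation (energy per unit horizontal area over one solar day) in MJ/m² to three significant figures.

Solar declination: sin δ = sin ε · sin L_s = sin 25.19° × sin 133.1° = 0.31077, so δ = +18.106°.
cos h₀ = −tan(+11.0°) tan(+18.106°) = -0.0636, h₀ = 1.6344 rad.
Bracket: h₀ sin ϕ sin δ + cos ϕ cos δ sin h₀ = 1.6344×0.19081×0.31077 + 0.98163×0.95048×0.99798 = 0.096917 + 0.931135 = 1.028052.
Q̄ = (S_0/π) × [bracket] = (589/π) × 1.028052 = 192.74 W/m².
Daily total = Q̄ × 24.66 h × 3600 s/h = 192.74 × 24.66 × 3600 / 10⁶ = 17.11 MJ/m².

17.1 MJ/m²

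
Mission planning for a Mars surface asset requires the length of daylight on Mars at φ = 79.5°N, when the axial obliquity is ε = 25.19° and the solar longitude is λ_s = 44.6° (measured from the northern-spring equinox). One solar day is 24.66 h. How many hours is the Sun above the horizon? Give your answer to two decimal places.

24.66 h

Solar declination: sin δ = sin ε · sin λ_s = sin 25.19° × sin 44.6° = 0.29885, so δ = +17.389°.
Sunrise equation: cos H₀ = −tan φ · tan δ = -1.6897 ≤ −1, so the Sun never sets (polar day) and H₀ = π.
Daylight = 2H₀/(2π) × 24.66 h = (3.1416/π) × 24.66 = 24.66 h.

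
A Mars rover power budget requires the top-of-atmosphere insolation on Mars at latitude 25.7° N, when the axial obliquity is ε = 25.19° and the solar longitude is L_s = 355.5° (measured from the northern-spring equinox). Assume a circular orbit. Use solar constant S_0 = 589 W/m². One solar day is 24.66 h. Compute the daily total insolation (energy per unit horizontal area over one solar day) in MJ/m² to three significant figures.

Solar declination: sin δ = sin ε · sin L_s = sin 25.19° × sin 355.5° = -0.03339, so δ = -1.914°.
cos h₀ = −tan(+25.7°) tan(-1.914°) = 0.0161, h₀ = 1.5547 rad.
Bracket: h₀ sin ϕ sin δ + cos ϕ cos δ sin h₀ = 1.5547×0.43366×-0.03339 + 0.90108×0.99944×0.99987 = -0.022512 + 0.900458 = 0.877946.
Q̄ = (S_0/π) × [bracket] = (589/π) × 0.877946 = 164.60 W/m².
Daily total = Q̄ × 24.66 h × 3600 s/h = 164.60 × 24.66 × 3600 / 10⁶ = 14.61 MJ/m².

14.6 MJ/m²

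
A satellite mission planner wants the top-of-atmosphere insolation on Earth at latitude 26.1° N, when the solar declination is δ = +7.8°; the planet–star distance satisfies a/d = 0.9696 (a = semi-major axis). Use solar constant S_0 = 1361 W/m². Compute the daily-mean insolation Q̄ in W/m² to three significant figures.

cos h₀ = −tan(+26.1°) tan(+7.800°) = -0.0671, h₀ = 1.6380 rad.
Bracket: h₀ sin ϕ sin δ + cos ϕ cos δ sin h₀ = 1.6380×0.43994×0.13572 + 0.89803×0.99075×0.99775 = 0.097803 + 0.887721 = 0.985524.
Inverse-square distance factor (a/d)² = 0.9696² = 0.940124.
Q̄ = (S_0/π) × 0.940124 × [bracket] = (1361/π) × 0.940124 × 0.985524 = 401.4 W/m².

Q̄ ≈ 401 W/m²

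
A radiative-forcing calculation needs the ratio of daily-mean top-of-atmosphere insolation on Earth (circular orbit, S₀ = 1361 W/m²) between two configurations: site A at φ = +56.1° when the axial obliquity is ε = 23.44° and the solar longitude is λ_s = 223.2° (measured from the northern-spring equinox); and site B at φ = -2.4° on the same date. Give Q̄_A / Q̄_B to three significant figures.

— Configuration A (φ=+56.1°):
Solar declination: sin δ = sin ε · sin λ_s = sin 23.44° × sin 223.2° = -0.27230, so δ = -15.801°.
cos H₀ = −tan(+56.1°) tan(-15.801°) = 0.4211, H₀ = 1.1361 rad.
Bracket: H₀ sin φ sin δ + cos φ cos δ sin H₀ = 1.1361×0.83001×-0.27230 + 0.55775×0.96221×0.90699 = -0.256772 + 0.486757 = 0.229985.
Q̄ = (S₀/π) × [bracket] = (1361/π) × 0.229985 = 99.634 W/m².
— Configuration B (φ=-2.4°):
cos H₀ = −tan(-2.4°) tan(-15.801°) = -0.0119, H₀ = 1.5827 rad.
Bracket: H₀ sin φ sin δ + cos φ cos δ sin H₀ = 1.5827×-0.04188×-0.27230 + 0.99912×0.96221×0.99993 = 0.018049 + 0.961296 = 0.979345.
Q̄ = (S₀/π) × [bracket] = (1361/π) × 0.979345 = 424.27 W/m².
Ratio Q̄_A / Q̄_B = 99.634 / 424.27 = 0.2348.

Q̄_A / Q̄_B ≈ 0.235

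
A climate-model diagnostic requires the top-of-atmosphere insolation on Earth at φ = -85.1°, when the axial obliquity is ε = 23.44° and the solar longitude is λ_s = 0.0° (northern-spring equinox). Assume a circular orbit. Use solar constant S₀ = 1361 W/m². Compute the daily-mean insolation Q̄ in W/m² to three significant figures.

Q̄ ≈ 37.0 W/m²

Solar declination: sin δ = sin ε · sin λ_s = sin 23.44° × sin 0.0° = 0.00000, so δ = +0.000°.
cos H₀ = −tan(-85.1°) tan(+0.000°) = 0.0000, H₀ = 1.5708 rad.
Bracket: H₀ sin φ sin δ + cos φ cos δ sin H₀ = 1.5708×-0.99635×0.00000 + 0.08542×1.00000×1.00000 = -0.000000 + 0.085420 = 0.085420.
Q̄ = (S₀/π) × [bracket] = (1361/π) × 0.085420 = 37.01 W/m².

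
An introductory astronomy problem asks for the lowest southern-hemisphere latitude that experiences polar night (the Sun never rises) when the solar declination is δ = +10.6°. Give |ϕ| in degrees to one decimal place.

Polar night requires cos h₀ = −tan ϕ tan δ ≥ 1, i.e. tan ϕ tan δ ≤ −1.
The boundary is |tan ϕ| · |tan δ| = 1, so |ϕ| = 90° − |δ| = 90° − 10.6° = 79.4° in the southern hemisphere.

|ϕ| = 79.4°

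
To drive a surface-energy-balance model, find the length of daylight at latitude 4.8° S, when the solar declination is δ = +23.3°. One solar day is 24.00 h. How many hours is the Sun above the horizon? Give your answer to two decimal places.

cos H₀ = −tan φ · tan δ = −tan(-4.8°) × tan(+23.300°) = 0.0362, so H₀ = 1.5346 rad = 87.93°.
Daylight = 2H₀/(2π) × 24.00 h = (1.5346/π) × 24.00 = 11.72 h.

11.72 h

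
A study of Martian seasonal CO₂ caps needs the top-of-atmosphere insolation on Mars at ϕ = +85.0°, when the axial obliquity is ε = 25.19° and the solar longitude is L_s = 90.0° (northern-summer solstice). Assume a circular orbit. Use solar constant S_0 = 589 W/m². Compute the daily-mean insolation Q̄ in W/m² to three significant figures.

Q̄ ≈ 250 W/m²

Solar declination: sin δ = sin ε · sin L_s = sin 25.19° × sin 90.0° = 0.42562, so δ = +25.190°.
cos h₀ = −tan(+85.0°) tan(+25.190°) = -5.3761 ≤ −1 ⇒ polar day, h₀ = π.
Bracket: h₀ sin ϕ sin δ + cos ϕ cos δ sin h₀ = 3.1416×0.99619×0.42562 + 0.08716×0.90490×0.00000 = 1.332033 + 0.000000 = 1.332033.
Q̄ = (S_0/π) × [bracket] = (589/π) × 1.332033 = 249.7 W/m².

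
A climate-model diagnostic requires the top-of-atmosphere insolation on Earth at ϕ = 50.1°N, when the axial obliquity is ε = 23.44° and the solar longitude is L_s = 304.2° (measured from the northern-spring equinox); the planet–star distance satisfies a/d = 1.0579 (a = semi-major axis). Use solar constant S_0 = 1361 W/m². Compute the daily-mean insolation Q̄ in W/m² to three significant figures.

Q̄ ≈ 127 W/m²

Solar declination: sin δ = sin ε · sin L_s = sin 23.44° × sin 304.2° = -0.32900, so δ = -19.208°.
cos h₀ = −tan(+50.1°) tan(-19.208°) = 0.4167, h₀ = 1.1410 rad.
Bracket: h₀ sin ϕ sin δ + cos ϕ cos δ sin h₀ = 1.1410×0.76717×-0.32900 + 0.64145×0.94433×0.90905 = -0.287987 + 0.550648 = 0.262661.
Inverse-square distance factor (a/d)² = 1.0579² = 1.119152.
Q̄ = (S_0/π) × 1.119152 × [bracket] = (1361/π) × 1.119152 × 0.262661 = 127.3 W/m².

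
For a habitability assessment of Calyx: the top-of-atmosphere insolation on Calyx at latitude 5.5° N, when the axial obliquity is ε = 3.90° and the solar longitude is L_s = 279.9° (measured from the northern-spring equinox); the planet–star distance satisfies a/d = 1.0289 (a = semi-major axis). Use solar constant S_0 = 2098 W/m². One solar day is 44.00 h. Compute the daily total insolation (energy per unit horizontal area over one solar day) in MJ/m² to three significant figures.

Solar declination: sin δ = sin ε · sin L_s = sin 3.90° × sin 279.9° = -0.06700, so δ = -3.842°.
cos h₀ = −tan(+5.5°) tan(-3.842°) = 0.0065, h₀ = 1.5643 rad.
Bracket: h₀ sin ϕ sin δ + cos ϕ cos δ sin h₀ = 1.5643×0.09585×-0.06700 + 0.99540×0.99775×0.99998 = -0.010046 + 0.993140 = 0.983094.
Inverse-square distance factor (a/d)² = 1.0289² = 1.058635.
Q̄ = (S_0/π) × 1.058635 × [bracket] = (2098/π) × 1.058635 × 0.983094 = 695.02 W/m².
Daily total = Q̄ × 44.00 h × 3600 s/h = 695.02 × 44.00 × 3600 / 10⁶ = 110.1 MJ/m².

110 MJ/m²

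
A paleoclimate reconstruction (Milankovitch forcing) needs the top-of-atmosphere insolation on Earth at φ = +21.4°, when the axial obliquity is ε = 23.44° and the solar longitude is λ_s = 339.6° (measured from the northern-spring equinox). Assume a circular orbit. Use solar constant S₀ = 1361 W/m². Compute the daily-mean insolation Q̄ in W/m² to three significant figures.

Solar declination: sin δ = sin ε · sin λ_s = sin 23.44° × sin 339.6° = -0.13866, so δ = -7.970°.
cos H₀ = −tan(+21.4°) tan(-7.970°) = 0.0549, H₀ = 1.5159 rad.
Bracket: H₀ sin φ sin δ + cos φ cos δ sin H₀ = 1.5159×0.36488×-0.13866 + 0.93106×0.99034×0.99849 = -0.076696 + 0.920674 = 0.843978.
Q̄ = (S₀/π) × [bracket] = (1361/π) × 0.843978 = 365.6 W/m².

Q̄ ≈ 366 W/m²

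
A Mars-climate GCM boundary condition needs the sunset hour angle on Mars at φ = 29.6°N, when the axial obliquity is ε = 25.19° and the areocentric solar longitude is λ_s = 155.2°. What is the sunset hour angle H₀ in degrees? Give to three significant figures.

H₀ = 95.9°

sin δ = sin 25.19° × sin 155.2° = 0.17853, so δ = +10.284°.
cos H₀ = −tan φ · tan δ = −tan(+29.6°) × tan(+10.284°) = -0.1031, so H₀ = 1.6741 rad = 95.92°.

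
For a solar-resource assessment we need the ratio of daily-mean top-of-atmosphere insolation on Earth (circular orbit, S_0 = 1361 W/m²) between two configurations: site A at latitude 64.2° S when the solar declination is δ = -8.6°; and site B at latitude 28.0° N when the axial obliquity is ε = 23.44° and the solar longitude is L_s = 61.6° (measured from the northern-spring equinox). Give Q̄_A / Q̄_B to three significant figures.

Q̄_A / Q̄_B ≈ 0.602

— Configuration A (ϕ=-64.2°):
cos h₀ = −tan(-64.2°) tan(-8.600°) = -0.3128, h₀ = 1.8890 rad.
Bracket: h₀ sin ϕ sin δ + cos ϕ cos δ sin h₀ = 1.8890×-0.90032×-0.14954 + 0.43523×0.98876×0.94980 = 0.254323 + 0.408735 = 0.663058.
Q̄ = (S_0/π) × [bracket] = (1361/π) × 0.663058 = 287.25 W/m².
— Configuration B (ϕ=+28.0°):
Solar declination: sin δ = sin ε · sin L_s = sin 23.44° × sin 61.6° = 0.34991, so δ = +20.482°.
cos h₀ = −tan(+28.0°) tan(+20.482°) = -0.1986, h₀ = 1.7707 rad.
Bracket: h₀ sin ϕ sin δ + cos ϕ cos δ sin h₀ = 1.7707×0.46947×0.34991 + 0.88295×0.93678×0.98008 = 0.290877 + 0.810653 = 1.101530.
Q̄ = (S_0/π) × [bracket] = (1361/π) × 1.101530 = 477.20 W/m².
Ratio Q̄_A / Q̄_B = 287.25 / 477.20 = 0.6019.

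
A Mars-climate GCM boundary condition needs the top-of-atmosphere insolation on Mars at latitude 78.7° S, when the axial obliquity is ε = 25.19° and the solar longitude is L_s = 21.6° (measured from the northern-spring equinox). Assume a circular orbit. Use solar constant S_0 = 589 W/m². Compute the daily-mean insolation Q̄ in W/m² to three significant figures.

Solar declination: sin δ = sin ε · sin L_s = sin 25.19° × sin 21.6° = 0.15668, so δ = +9.014°.
cos h₀ = −tan(-78.7°) tan(+9.014°) = 0.7939, h₀ = 0.6536 rad.
Bracket: h₀ sin ϕ sin δ + cos ϕ cos δ sin h₀ = 0.6536×-0.98061×0.15668 + 0.19595×0.98765×0.60802 = -0.100420 + 0.117670 = 0.017250.
Q̄ = (S_0/π) × [bracket] = (589/π) × 0.017250 = 3.234 W/m².

Q̄ ≈ 3.23 W/m²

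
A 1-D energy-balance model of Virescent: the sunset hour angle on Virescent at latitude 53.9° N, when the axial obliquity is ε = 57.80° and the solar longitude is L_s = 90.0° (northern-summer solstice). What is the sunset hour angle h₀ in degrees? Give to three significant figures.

Solar declination: sin δ = sin ε · sin L_s = sin 57.80° × sin 90.0° = 0.84619, so δ = +57.800°.
Sunrise equation: cos h₀ = −tan ϕ · tan δ = -2.1777 ≤ −1, so the host star never sets (polar day) and h₀ = π.

h₀ = 180°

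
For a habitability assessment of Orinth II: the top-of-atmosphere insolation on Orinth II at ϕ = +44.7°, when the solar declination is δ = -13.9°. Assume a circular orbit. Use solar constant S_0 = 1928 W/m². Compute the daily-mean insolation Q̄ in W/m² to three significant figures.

Q̄ ≈ 273 W/m²

cos h₀ = −tan(+44.7°) tan(-13.900°) = 0.2449, h₀ = 1.3234 rad.
Bracket: h₀ sin ϕ sin δ + cos ϕ cos δ sin h₀ = 1.3234×0.70339×-0.24023 + 0.71080×0.97072×0.96955 = -0.223622 + 0.668978 = 0.445356.
Q̄ = (S_0/π) × [bracket] = (1928/π) × 0.445356 = 273.3 W/m².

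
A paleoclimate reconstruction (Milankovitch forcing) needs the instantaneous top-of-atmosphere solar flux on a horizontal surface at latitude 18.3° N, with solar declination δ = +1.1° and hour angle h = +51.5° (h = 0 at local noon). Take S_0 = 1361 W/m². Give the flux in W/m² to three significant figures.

cos θ_z = sin ϕ sin δ + cos ϕ cos δ cos h = 0.006028 + 0.590922 = 0.596950.
Flux = S_0 · cos θ_z = 1361 × 0.596950 = 812.4 W/m².

812 W/m²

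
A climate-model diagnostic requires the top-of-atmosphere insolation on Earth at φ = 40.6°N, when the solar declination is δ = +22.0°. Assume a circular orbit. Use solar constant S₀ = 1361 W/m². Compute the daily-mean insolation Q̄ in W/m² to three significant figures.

Q̄ ≈ 489 W/m²

cos H₀ = −tan(+40.6°) tan(+22.000°) = -0.3463, H₀ = 1.9244 rad.
Bracket: H₀ sin φ sin δ + cos φ cos δ sin H₀ = 1.9244×0.65077×0.37461 + 0.75927×0.92718×0.93813 = 0.469140 + 0.660425 = 1.129565.
Q̄ = (S₀/π) × [bracket] = (1361/π) × 1.129565 = 489.3 W/m².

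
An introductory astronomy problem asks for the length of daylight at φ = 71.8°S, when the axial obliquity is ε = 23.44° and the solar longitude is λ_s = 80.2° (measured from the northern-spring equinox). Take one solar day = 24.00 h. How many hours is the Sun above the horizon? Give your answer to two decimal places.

0.00 h

Solar declination: sin δ = sin ε · sin λ_s = sin 23.44° × sin 80.2° = 0.39198, so δ = +23.078°.
cos H₀ = −tan φ · tan δ = 1.2959 ≥ 1, so the Sun never rises (polar night) and H₀ = 0.
Daylight = 2H₀/(2π) × 24.00 h = (0.0000/π) × 24.00 = 0.00 h.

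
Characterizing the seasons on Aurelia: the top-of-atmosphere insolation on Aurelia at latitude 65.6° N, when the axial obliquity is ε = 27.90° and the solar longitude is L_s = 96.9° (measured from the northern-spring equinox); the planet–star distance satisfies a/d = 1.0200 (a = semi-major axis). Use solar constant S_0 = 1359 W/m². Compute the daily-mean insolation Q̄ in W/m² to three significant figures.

Q̄ ≈ 598 W/m²

Solar declination: sin δ = sin ε · sin L_s = sin 27.90° × sin 96.9° = 0.46454, so δ = +27.681°.
cos h₀ = −tan(+65.6°) tan(+27.681°) = -1.1564 ≤ −1 ⇒ polar day, h₀ = π.
Bracket: h₀ sin ϕ sin δ + cos ϕ cos δ sin h₀ = 3.1416×0.91068×0.46454 + 0.41310×0.88555×0.00000 = 1.329045 + 0.000000 = 1.329045.
Inverse-square distance factor (a/d)² = 1.0200² = 1.040400.
Q̄ = (S_0/π) × 1.040400 × [bracket] = (1359/π) × 1.040400 × 1.329045 = 598.1 W/m².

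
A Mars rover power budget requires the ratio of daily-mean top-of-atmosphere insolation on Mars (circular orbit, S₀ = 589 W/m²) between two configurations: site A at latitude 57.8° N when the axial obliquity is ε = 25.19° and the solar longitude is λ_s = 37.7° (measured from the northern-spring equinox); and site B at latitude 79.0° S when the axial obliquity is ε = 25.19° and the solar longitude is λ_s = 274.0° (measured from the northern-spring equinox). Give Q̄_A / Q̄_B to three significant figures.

Q̄_A / Q̄_B ≈ 0.694

— Configuration A (φ=+57.8°):
Solar declination: sin δ = sin ε · sin λ_s = sin 25.19° × sin 37.7° = 0.26028, so δ = +15.087°.
cos H₀ = −tan(+57.8°) tan(+15.087°) = -0.4281, H₀ = 2.0132 rad.
Bracket: H₀ sin φ sin δ + cos φ cos δ sin H₀ = 2.0132×0.84619×0.26028 + 0.53288×0.96553×0.90375 = 0.443400 + 0.464990 = 0.908390.
Q̄ = (S₀/π) × [bracket] = (589/π) × 0.908390 = 170.31 W/m².
— Configuration B (φ=-79.0°):
Solar declination: sin δ = sin ε · sin λ_s = sin 25.19° × sin 274.0° = -0.42458, so δ = -25.124°.
cos H₀ = −tan(-79.0°) tan(-25.124°) = -2.4126 ≤ −1 ⇒ polar day, H₀ = π.
Bracket: H₀ sin φ sin δ + cos φ cos δ sin H₀ = 3.1416×-0.98163×-0.42458 + 0.19081×0.90539×0.00000 = 1.309358 + 0.000000 = 1.309358.
Q̄ = (S₀/π) × [bracket] = (589/π) × 1.309358 = 245.48 W/m².
Ratio Q̄_A / Q̄_B = 170.31 / 245.48 = 0.6938.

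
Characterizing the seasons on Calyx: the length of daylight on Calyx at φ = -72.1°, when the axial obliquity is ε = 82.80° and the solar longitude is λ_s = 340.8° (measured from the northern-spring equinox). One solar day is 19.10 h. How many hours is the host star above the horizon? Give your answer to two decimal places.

19.10 h

Solar declination: sin δ = sin ε · sin λ_s = sin 82.80° × sin 340.8° = -0.32627, so δ = -19.043°.
Sunrise equation: cos H₀ = −tan φ · tan δ = -1.0686 ≤ −1, so the host star never sets (polar day) and H₀ = π.
Daylight = 2H₀/(2π) × 19.10 h = (3.1416/π) × 19.10 = 19.10 h.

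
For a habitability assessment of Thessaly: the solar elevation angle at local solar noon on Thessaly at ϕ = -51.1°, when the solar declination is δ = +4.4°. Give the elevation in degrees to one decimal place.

34.5°

At local noon the hour angle is zero, so the zenith angle equals |ϕ − δ| = |-51.1° − (+4.400°)| = 55.500°.
Elevation = 90° − 55.500° = 34.5°.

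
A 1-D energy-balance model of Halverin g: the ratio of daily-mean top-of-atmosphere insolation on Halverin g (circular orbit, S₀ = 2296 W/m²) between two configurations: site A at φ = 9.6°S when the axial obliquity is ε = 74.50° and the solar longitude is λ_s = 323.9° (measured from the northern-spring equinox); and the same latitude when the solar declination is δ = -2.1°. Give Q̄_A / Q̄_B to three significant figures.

Q̄_A / Q̄_B ≈ 0.971

— Configuration A (φ=-9.6°):
Solar declination: sin δ = sin ε · sin λ_s = sin 74.50° × sin 323.9° = -0.56777, so δ = -34.595°.
cos H₀ = −tan(-9.6°) tan(-34.595°) = -0.1167, H₀ = 1.6877 rad.
Bracket: H₀ sin φ sin δ + cos φ cos δ sin H₀ = 1.6877×-0.16677×-0.56777 + 0.98600×0.82319×0.99317 = 0.159803 + 0.806122 = 0.965925.
Q̄ = (S₀/π) × [bracket] = (2296/π) × 0.965925 = 705.94 W/m².
— Configuration B (φ=-9.6°):
cos H₀ = −tan(-9.6°) tan(-2.100°) = -0.0062, H₀ = 1.5770 rad.
Bracket: H₀ sin φ sin δ + cos φ cos δ sin H₀ = 1.5770×-0.16677×-0.03664 + 0.98600×0.99933×0.99998 = 0.009636 + 0.985320 = 0.994956.
Q̄ = (S₀/π) × [bracket] = (2296/π) × 0.994956 = 727.15 W/m².
Ratio Q̄_A / Q̄_B = 705.94 / 727.15 = 0.9708.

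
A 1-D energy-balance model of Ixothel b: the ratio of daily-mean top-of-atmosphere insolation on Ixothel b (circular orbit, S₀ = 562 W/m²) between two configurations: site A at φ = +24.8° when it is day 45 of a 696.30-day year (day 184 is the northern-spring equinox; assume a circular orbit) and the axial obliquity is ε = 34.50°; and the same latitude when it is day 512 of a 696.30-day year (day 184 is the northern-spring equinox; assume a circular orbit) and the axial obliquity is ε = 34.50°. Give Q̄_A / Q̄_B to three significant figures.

Q̄_A / Q̄_B ≈ 0.457

— Configuration A (φ=+24.8°):
Solar longitude: λ_s = 360° × (45 − 184)/696.30 = -71.866°, i.e. -71.866° + 360° = 288.134°.
sin δ = sin 34.50° × sin 288.134° = -0.53827, so δ = -32.566°.
cos H₀ = −tan(+24.8°) tan(-32.566°) = 0.2951, H₀ = 1.2712 rad.
Bracket: H₀ sin φ sin δ + cos φ cos δ sin H₀ = 1.2712×0.41945×-0.53827 + 0.90778×0.84277×0.95546 = -0.287008 + 0.730974 = 0.443966.
Q̄ = (S₀/π) × [bracket] = (562/π) × 0.443966 = 79.421 W/m².
— Configuration B (φ=+24.8°):
Solar longitude: λ_s = 360° × (512 − 184)/696.30 = 169.582°.
sin δ = sin 34.50° × sin 169.582° = 0.10242, so δ = +5.879°.
cos H₀ = −tan(+24.8°) tan(+5.879°) = -0.0476, H₀ = 1.6184 rad.
Bracket: H₀ sin φ sin δ + cos φ cos δ sin H₀ = 1.6184×0.41945×0.10242 + 0.90778×0.99474×0.99887 = 0.069527 + 0.901985 = 0.971512.
Q̄ = (S₀/π) × [bracket] = (562/π) × 0.971512 = 173.79 W/m².
Ratio Q̄_A / Q̄_B = 79.421 / 173.79 = 0.4570.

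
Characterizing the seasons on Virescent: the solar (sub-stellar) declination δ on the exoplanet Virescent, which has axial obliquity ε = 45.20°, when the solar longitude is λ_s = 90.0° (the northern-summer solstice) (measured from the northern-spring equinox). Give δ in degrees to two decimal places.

δ = +45.20°

sin δ = sin ε · sin λ_s = sin 45.20° × sin 90.0° = 0.709571.
δ = arcsin(0.709571) = +45.20°.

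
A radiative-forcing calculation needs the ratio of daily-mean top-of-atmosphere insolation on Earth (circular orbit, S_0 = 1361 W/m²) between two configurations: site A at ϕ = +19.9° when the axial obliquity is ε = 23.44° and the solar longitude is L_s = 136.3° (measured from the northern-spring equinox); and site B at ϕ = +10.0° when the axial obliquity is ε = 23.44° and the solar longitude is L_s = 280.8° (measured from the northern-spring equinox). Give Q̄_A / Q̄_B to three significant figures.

Q̄_A / Q̄_B ≈ 1.32

— Configuration A (ϕ=+19.9°):
Solar declination: sin δ = sin ε · sin L_s = sin 23.44° × sin 136.3° = 0.27483, so δ = +15.952°.
cos h₀ = −tan(+19.9°) tan(+15.952°) = -0.1035, h₀ = 1.6745 rad.
Bracket: h₀ sin ϕ sin δ + cos ϕ cos δ sin h₀ = 1.6745×0.34038×0.27483 + 0.94029×0.96149×0.99463 = 0.156644 + 0.899225 = 1.055869.
Q̄ = (S_0/π) × [bracket] = (1361/π) × 1.055869 = 457.42 W/m².
— Configuration B (ϕ=+10.0°):
Solar declination: sin δ = sin ε · sin L_s = sin 23.44° × sin 280.8° = -0.39074, so δ = -23.001°.
cos h₀ = −tan(+10.0°) tan(-23.001°) = 0.0748, h₀ = 1.4959 rad.
Bracket: h₀ sin ϕ sin δ + cos ϕ cos δ sin h₀ = 1.4959×0.17365×-0.39074 + 0.98481×0.92050×0.99719 = -0.101500 + 0.903970 = 0.802470.
Q̄ = (S_0/π) × [bracket] = (1361/π) × 0.802470 = 347.65 W/m².
Ratio Q̄_A / Q̄_B = 457.42 / 347.65 = 1.316.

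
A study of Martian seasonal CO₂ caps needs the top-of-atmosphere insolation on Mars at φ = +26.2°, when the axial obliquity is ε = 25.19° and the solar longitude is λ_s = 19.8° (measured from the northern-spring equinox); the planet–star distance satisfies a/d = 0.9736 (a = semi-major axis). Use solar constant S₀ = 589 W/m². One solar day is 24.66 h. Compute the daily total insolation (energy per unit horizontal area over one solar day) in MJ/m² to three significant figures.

Solar declination: sin δ = sin ε · sin λ_s = sin 25.19° × sin 19.8° = 0.14417, so δ = +8.289°.
cos H₀ = −tan(+26.2°) tan(+8.289°) = -0.0717, H₀ = 1.6425 rad.
Bracket: H₀ sin φ sin δ + cos φ cos δ sin H₀ = 1.6425×0.44151×0.14417 + 0.89726×0.98955×0.99743 = 0.104549 + 0.885602 = 0.990151.
Inverse-square distance factor (a/d)² = 0.9736² = 0.947897.
Q̄ = (S₀/π) × 0.947897 × [bracket] = (589/π) × 0.947897 × 0.990151 = 175.97 W/m².
Daily total = Q̄ × 24.66 h × 3600 s/h = 175.97 × 24.66 × 3600 / 10⁶ = 15.62 MJ/m².

15.6 MJ/m²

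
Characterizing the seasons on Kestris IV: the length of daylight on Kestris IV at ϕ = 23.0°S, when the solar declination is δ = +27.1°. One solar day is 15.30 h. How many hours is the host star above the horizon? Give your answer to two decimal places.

6.58 h

cos h₀ = −tan ϕ · tan δ = −tan(-23.0°) × tan(+27.100°) = 0.2172, so h₀ = 1.3518 rad = 77.45°.
Daylight = 2h₀/(2π) × 15.30 h = (1.3518/π) × 15.30 = 6.58 h.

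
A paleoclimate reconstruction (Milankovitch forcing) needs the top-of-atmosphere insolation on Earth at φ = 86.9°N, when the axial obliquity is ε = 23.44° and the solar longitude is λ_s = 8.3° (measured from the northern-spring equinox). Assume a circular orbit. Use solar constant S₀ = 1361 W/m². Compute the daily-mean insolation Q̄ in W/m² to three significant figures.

Solar declination: sin δ = sin ε · sin λ_s = sin 23.44° × sin 8.3° = 0.05742, so δ = +3.292°.
cos H₀ = −tan(+86.9°) tan(+3.292°) = -1.0620 ≤ −1 ⇒ polar day, H₀ = π.
Bracket: H₀ sin φ sin δ + cos φ cos δ sin H₀ = 3.1416×0.99854×0.05742 + 0.05408×0.99835×0.00000 = 0.180127 + 0.000000 = 0.180127.
Q̄ = (S₀/π) × [bracket] = (1361/π) × 0.180127 = 78.03 W/m².

Q̄ ≈ 78.0 W/m²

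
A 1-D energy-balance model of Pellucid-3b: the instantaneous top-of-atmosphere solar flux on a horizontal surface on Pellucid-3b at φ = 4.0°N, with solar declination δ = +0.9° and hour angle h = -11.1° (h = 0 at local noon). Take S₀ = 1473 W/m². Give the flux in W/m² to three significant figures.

cos θ_z = sin φ sin δ + cos φ cos δ cos h = 0.001096 + 0.978782 = 0.979878.
Flux = S₀ · cos θ_z = 1473 × 0.979878 = 1443 W/m².

1.44e+03 W/m²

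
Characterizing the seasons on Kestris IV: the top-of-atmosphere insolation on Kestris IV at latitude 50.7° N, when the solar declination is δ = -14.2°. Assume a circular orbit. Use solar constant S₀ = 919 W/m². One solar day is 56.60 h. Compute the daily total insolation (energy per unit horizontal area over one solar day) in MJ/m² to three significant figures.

cos H₀ = −tan(+50.7°) tan(-14.200°) = 0.3092, H₀ = 1.2565 rad.
Bracket: H₀ sin φ sin δ + cos φ cos δ sin H₀ = 1.2565×0.77384×-0.24531 + 0.63338×0.96945×0.95101 = -0.238522 + 0.583949 = 0.345427.
Q̄ = (S₀/π) × [bracket] = (919/π) × 0.345427 = 101.05 W/m².
Daily total = Q̄ × 56.60 h × 3600 s/h = 101.05 × 56.60 × 3600 / 10⁶ = 20.59 MJ/m².

20.6 MJ/m²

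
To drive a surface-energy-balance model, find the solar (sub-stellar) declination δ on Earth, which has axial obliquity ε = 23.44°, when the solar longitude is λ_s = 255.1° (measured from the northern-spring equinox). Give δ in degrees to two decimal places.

sin δ = sin ε · sin λ_s = sin 23.44° × sin 255.1° = -0.384413.
δ = arcsin(-0.384413) = -22.61°.

δ = -22.61°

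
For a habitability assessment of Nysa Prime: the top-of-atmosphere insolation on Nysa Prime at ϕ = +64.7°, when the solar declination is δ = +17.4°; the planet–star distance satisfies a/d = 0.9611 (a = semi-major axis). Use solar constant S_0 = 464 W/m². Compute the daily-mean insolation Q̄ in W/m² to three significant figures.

cos h₀ = −tan(+64.7°) tan(+17.400°) = -0.6630, h₀ = 2.2956 rad.
Bracket: h₀ sin ϕ sin δ + cos ϕ cos δ sin h₀ = 2.2956×0.90408×0.29904 + 0.42736×0.95424×0.74865 = 0.620629 + 0.305302 = 0.925931.
Inverse-square distance factor (a/d)² = 0.9611² = 0.923713.
Q̄ = (S_0/π) × 0.923713 × [bracket] = (464/π) × 0.923713 × 0.925931 = 126.3 W/m².

Q̄ ≈ 126 W/m²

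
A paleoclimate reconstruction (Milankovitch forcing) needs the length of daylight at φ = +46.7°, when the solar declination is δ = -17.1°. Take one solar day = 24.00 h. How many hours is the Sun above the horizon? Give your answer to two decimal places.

9.46 h

cos H₀ = −tan φ · tan δ = −tan(+46.7°) × tan(-17.100°) = 0.3265, so H₀ = 1.2382 rad = 70.95°.
Daylight = 2H₀/(2π) × 24.00 h = (1.2382/π) × 24.00 = 9.46 h.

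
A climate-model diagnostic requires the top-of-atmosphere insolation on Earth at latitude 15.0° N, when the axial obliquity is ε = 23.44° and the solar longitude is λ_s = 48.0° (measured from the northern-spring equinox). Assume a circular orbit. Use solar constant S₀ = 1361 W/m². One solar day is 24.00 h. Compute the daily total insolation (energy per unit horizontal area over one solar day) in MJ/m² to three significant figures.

Solar declination: sin δ = sin ε · sin λ_s = sin 23.44° × sin 48.0° = 0.29561, so δ = +17.194°.
cos H₀ = −tan(+15.0°) tan(+17.194°) = -0.0829, H₀ = 1.6538 rad.
Bracket: H₀ sin φ sin δ + cos φ cos δ sin H₀ = 1.6538×0.25882×0.29561 + 0.96593×0.95531×0.99656 = 0.126532 + 0.919588 = 1.046120.
Q̄ = (S₀/π) × [bracket] = (1361/π) × 1.046120 = 453.20 W/m².
Daily total = Q̄ × 24.00 h × 3600 s/h = 453.20 × 24.00 × 3600 / 10⁶ = 39.16 MJ/m².

39.2 MJ/m²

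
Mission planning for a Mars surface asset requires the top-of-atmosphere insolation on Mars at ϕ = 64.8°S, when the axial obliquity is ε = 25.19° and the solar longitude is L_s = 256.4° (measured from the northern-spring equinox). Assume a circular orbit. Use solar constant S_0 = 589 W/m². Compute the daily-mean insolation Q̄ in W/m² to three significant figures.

Solar declination: sin δ = sin ε · sin L_s = sin 25.19° × sin 256.4° = -0.41369, so δ = -24.437°.
cos h₀ = −tan(-64.8°) tan(-24.437°) = -0.9656, h₀ = 2.8787 rad.
Bracket: h₀ sin ϕ sin δ + cos ϕ cos δ sin h₀ = 2.8787×-0.90483×-0.41369 + 0.42578×0.91042×0.25991 = 1.077552 + 0.100751 = 1.178303.
Q̄ = (S_0/π) × [bracket] = (589/π) × 1.178303 = 220.9 W/m².

Q̄ ≈ 221 W/m²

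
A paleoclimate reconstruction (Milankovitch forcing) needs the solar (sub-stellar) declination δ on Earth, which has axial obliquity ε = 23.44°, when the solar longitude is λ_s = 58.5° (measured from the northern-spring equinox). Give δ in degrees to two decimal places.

sin δ = sin ε · sin λ_s = sin 23.44° × sin 58.5° = 0.339170.
δ = arcsin(0.339170) = +19.83°.

δ = +19.83°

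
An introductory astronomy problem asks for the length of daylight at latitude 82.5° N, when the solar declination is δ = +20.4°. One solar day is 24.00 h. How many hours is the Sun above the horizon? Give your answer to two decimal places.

Sunrise equation: cos H₀ = −tan φ · tan δ = -2.8248 ≤ −1, so the Sun never sets (polar day) and H₀ = π.
Daylight = 2H₀/(2π) × 24.00 h = (3.1416/π) × 24.00 = 24.00 h.

24.00 h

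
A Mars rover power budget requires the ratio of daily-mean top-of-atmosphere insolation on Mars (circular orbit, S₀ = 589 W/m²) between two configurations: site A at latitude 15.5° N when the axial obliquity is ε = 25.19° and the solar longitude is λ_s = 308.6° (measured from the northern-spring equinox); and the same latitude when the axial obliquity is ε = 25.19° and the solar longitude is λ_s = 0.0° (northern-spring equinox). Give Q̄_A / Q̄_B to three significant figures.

— Configuration A (φ=+15.5°):
Solar declination: sin δ = sin ε · sin λ_s = sin 25.19° × sin 308.6° = -0.33263, so δ = -19.429°.
cos H₀ = −tan(+15.5°) tan(-19.429°) = 0.0978, H₀ = 1.4728 rad.
Bracket: H₀ sin φ sin δ + cos φ cos δ sin H₀ = 1.4728×0.26724×-0.33263 + 0.96363×0.94306×0.99520 = -0.130920 + 0.904399 = 0.773479.
Q̄ = (S₀/π) × [bracket] = (589/π) × 0.773479 = 145.02 W/m².
— Configuration B (φ=+15.5°):
Solar declination: sin δ = sin ε · sin λ_s = sin 25.19° × sin 0.0° = 0.00000, so δ = +0.000°.
cos H₀ = −tan(+15.5°) tan(+0.000°) = -0.0000, H₀ = 1.5708 rad.
Bracket: H₀ sin φ sin δ + cos φ cos δ sin H₀ = 1.5708×0.26724×0.00000 + 0.96363×1.00000×1.00000 = 0.000000 + 0.963630 = 0.963630.
Q̄ = (S₀/π) × [bracket] = (589/π) × 0.963630 = 180.67 W/m².
Ratio Q̄_A / Q̄_B = 145.02 / 180.67 = 0.8027.

Q̄_A / Q̄_B ≈ 0.803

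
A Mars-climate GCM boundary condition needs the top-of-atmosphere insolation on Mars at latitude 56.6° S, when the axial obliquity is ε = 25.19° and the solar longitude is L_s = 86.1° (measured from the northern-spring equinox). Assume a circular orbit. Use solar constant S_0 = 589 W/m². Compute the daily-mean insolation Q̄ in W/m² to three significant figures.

Q̄ ≈ 13.9 W/m²

Solar declination: sin δ = sin ε · sin L_s = sin 25.19° × sin 86.1° = 0.42464, so δ = +25.128°.
cos h₀ = −tan(-56.6°) tan(+25.128°) = 0.7113, h₀ = 0.7794 rad.
Bracket: h₀ sin ϕ sin δ + cos ϕ cos δ sin h₀ = 0.7794×-0.83485×0.42464 + 0.55048×0.90536×0.70288 = -0.276306 + 0.350303 = 0.073997.
Q̄ = (S_0/π) × [bracket] = (589/π) × 0.073997 = 13.87 W/m².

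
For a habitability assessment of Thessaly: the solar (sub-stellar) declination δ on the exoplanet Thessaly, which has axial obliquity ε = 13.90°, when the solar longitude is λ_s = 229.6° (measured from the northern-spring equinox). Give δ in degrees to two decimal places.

δ = -10.54°

sin δ = sin ε · sin λ_s = sin 13.90° × sin 229.6° = -0.182943.
δ = arcsin(-0.182943) = -10.54°.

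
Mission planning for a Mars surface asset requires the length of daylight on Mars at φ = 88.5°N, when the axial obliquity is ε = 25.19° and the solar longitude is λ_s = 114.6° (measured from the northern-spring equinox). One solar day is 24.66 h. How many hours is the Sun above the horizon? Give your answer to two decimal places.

Solar declination: sin δ = sin ε · sin λ_s = sin 25.19° × sin 114.6° = 0.38699, so δ = +22.767°.
Sunrise equation: cos H₀ = −tan φ · tan δ = -16.0274 ≤ −1, so the Sun never sets (polar day) and H₀ = π.
Daylight = 2H₀/(2π) × 24.66 h = (3.1416/π) × 24.66 = 24.66 h.

24.66 h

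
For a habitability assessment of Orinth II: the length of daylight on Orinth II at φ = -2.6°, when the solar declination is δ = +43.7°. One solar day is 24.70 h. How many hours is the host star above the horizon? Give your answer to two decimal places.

cos H₀ = −tan φ · tan δ = −tan(-2.6°) × tan(+43.700°) = 0.0434, so H₀ = 1.5274 rad = 87.51°.
Daylight = 2H₀/(2π) × 24.70 h = (1.5274/π) × 24.70 = 12.01 h.

12.01 h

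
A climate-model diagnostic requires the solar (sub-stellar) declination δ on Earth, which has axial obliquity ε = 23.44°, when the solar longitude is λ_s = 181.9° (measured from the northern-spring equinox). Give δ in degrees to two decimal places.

sin δ = sin ε · sin λ_s = sin 23.44° × sin 181.9° = -0.013189.
δ = arcsin(-0.013189) = -0.76°.

δ = -0.76°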